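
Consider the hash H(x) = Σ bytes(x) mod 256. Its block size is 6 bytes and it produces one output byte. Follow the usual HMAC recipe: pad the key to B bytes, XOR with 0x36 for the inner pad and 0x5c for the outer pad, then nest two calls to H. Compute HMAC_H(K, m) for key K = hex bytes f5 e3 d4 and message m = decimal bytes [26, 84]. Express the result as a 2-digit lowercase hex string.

8e

Key hex bytes f5 e3 d4 is 3 bytes ≤ B = 6; zero-pad to 6 bytes: K' = f5 e3 d4 00 00 00.
K' ⊕ ipad = c3 d5 e2 36 36 36.  K' ⊕ opad = a9 bf 88 5c 5c 5c.
Inner input = (K'⊕ipad) ∥ m = c3 d5 e2 36 36 36 ∥ 1a 54.
Inner hash: sum = 195+213+226+54+54+54+26+84 = 906; mod 256 = 138 → 8a.
Outer input = (K'⊕opad) ∥ inner = a9 bf 88 5c 5c 5c ∥ 8a.
Outer hash (tag): sum = 169+191+136+92+92+92+138 = 910; mod 256 = 142 → 8e.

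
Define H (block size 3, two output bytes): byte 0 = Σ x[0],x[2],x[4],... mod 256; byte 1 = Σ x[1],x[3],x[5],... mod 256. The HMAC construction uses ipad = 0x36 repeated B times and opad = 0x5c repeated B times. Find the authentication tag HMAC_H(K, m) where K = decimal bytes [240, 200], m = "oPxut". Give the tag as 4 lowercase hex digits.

6155

Key decimal bytes [240, 200] = f0 c8 is 2 bytes ≤ B = 3; zero-pad to 3 bytes: K' = f0 c8 00.
K' ⊕ ipad = c6 fe 36.  K' ⊕ opad = ac 94 5c.
Inner input = (K'⊕ipad) ∥ m = c6 fe 36 ∥ 6f 50 78 75 74.
Inner hash: even-index sum = 449 mod 256 = 193; odd-index sum = 601 mod 256 = 89 → c1 59.
Outer input = (K'⊕opad) ∥ inner = ac 94 5c ∥ c1 59.
Outer hash (tag): even-index sum = 353 mod 256 = 97; odd-index sum = 341 mod 256 = 85 → 61 55.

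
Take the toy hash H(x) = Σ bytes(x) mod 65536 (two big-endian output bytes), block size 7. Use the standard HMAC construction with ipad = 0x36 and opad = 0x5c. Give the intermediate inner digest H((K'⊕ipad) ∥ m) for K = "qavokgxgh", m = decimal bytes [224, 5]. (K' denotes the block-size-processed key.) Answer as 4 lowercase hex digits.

Key "qavokgxgh" = 71 61 76 6f 6b 67 78 67 68 is 9 bytes > B = 7, so hash it first: H(key) = 03 d0, then zero-pad to 7 bytes: K' = 03 d0 00 00 00 00 00.
K' ⊕ ipad = 35 e6 36 36 36 36 36.
Inner input = 35 e6 36 36 36 36 36 ∥ e0 05.
Inner hash: sum = 53+230+54+54+54+54+54+224+5 = 782 → 03 0e.

030e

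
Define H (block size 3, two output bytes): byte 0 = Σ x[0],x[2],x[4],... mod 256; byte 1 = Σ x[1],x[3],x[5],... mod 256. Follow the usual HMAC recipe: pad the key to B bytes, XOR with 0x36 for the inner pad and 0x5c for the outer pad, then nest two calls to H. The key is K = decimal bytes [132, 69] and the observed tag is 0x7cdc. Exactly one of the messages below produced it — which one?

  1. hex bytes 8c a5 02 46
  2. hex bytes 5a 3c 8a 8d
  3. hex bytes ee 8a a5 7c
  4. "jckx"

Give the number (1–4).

4

Key decimal bytes [132, 69] = 84 45 is 2 bytes ≤ B = 3; zero-pad to 3 bytes: K' = 84 45 00.
K' ⊕ ipad = b2 73 36; K' ⊕ opad = d8 19 5c.
m1: inner = H(b2 73 36 8c a5 02 46) = d3 01; tag = H(d8 19 5c d3 01) = 35ec
m2: inner = H(b2 73 36 5a 3c 8a 8d) = b1 57; tag = H(d8 19 5c b1 57) = 8bca
m3: inner = H(b2 73 36 ee 8a a5 7c) = ee 06; tag = H(d8 19 5c ee 06) = 3a07
m4: inner = H(b2 73 36 6a 63 6b 78) = c3 48; tag = H(d8 19 5c c3 48) = 7cdc ← matches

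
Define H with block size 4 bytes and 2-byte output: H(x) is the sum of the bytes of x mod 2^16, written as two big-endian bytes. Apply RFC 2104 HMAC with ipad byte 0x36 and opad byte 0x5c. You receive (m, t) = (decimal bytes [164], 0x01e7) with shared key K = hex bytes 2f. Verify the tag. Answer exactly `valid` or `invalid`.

valid

Key hex bytes 2f is 1 byte ≤ B = 4; zero-pad to 4 bytes: K' = 2f 00 00 00.
K' ⊕ ipad = 19 36 36 36; K' ⊕ opad = 73 5c 5c 5c.
Inner hash: sum = 25+54+54+54+164 = 351 → 01 5f.
Outer hash (recomputed tag): sum = 115+92+92+92+1+95 = 487 → 01 e7.
Recomputed tag = 01e7; claimed = 01e7 → match.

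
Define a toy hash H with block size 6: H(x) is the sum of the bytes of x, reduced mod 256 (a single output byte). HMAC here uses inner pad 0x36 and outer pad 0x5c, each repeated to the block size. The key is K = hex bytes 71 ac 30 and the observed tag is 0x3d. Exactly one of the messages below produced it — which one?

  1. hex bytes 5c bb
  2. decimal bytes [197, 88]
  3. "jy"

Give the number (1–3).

Key hex bytes 71 ac 30 is 3 bytes ≤ B = 6; zero-pad to 6 bytes: K' = 71 ac 30 00 00 00.
K' ⊕ ipad = 47 9a 06 36 36 36; K' ⊕ opad = 2d f0 6c 5c 5c 5c.
m1: inner = H(47 9a 06 36 36 36 5c bb) = a0; tag = H(2d f0 6c 5c 5c 5c a0) = 3d ← matches
m2: inner = H(47 9a 06 36 36 36 c5 58) = a6; tag = H(2d f0 6c 5c 5c 5c a6) = 43
m3: inner = H(47 9a 06 36 36 36 6a 79) = 6c; tag = H(2d f0 6c 5c 5c 5c 6c) = 09

1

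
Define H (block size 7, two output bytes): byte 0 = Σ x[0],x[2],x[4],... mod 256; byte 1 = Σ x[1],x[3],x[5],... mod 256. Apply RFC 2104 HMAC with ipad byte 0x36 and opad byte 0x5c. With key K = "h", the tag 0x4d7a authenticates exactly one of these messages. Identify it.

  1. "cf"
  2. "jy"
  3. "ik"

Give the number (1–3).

1

Key "h" = 68 is 1 byte ≤ B = 7; zero-pad to 7 bytes: K' = 68 00 00 00 00 00 00.
K' ⊕ ipad = 5e 36 36 36 36 36 36; K' ⊕ opad = 34 5c 5c 5c 5c 5c 5c.
m1: inner = H(5e 36 36 36 36 36 36 63 66) = 66 05; tag = H(34 5c 5c 5c 5c 5c 5c 66 05) = 4d7a ← matches
m2: inner = H(5e 36 36 36 36 36 36 6a 79) = 79 0c; tag = H(34 5c 5c 5c 5c 5c 5c 79 0c) = 548d
m3: inner = H(5e 36 36 36 36 36 36 69 6b) = 6b 0b; tag = H(34 5c 5c 5c 5c 5c 5c 6b 0b) = 537f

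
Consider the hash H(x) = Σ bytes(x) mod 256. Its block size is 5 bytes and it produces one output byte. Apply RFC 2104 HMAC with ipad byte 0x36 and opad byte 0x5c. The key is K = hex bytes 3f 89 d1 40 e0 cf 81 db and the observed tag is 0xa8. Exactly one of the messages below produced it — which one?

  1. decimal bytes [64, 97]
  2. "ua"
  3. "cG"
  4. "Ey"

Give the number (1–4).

Key hex bytes 3f 89 d1 40 e0 cf 81 db is 8 bytes > B = 5, so hash it first: H(key) = e4, then zero-pad to 5 bytes: K' = e4 00 00 00 00.
K' ⊕ ipad = d2 36 36 36 36; K' ⊕ opad = b8 5c 5c 5c 5c.
m1: inner = H(d2 36 36 36 36 40 61) = 4b; tag = H(b8 5c 5c 5c 5c 4b) = 73
m2: inner = H(d2 36 36 36 36 75 61) = 80; tag = H(b8 5c 5c 5c 5c 80) = a8 ← matches
m3: inner = H(d2 36 36 36 36 63 47) = 54; tag = H(b8 5c 5c 5c 5c 54) = 7c
m4: inner = H(d2 36 36 36 36 45 79) = 68; tag = H(b8 5c 5c 5c 5c 68) = 90

2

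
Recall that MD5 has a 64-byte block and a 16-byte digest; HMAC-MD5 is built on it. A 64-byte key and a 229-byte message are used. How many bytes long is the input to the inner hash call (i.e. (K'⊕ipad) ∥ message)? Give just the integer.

293

Key is 64 ≤ 64 bytes, zero-padded: |K'| = 64.
Inner input = (K'⊕ipad) ∥ m → 64 + 229 = 293 bytes.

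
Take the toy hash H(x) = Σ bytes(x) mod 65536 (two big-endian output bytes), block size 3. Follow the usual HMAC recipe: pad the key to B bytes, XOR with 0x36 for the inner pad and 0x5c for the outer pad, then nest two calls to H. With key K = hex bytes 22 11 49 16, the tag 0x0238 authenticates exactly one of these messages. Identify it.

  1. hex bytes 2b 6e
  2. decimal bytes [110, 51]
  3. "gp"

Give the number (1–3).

Key hex bytes 22 11 49 16 is 4 bytes > B = 3, so hash it first: H(key) = 00 92, then zero-pad to 3 bytes: K' = 00 92 00.
K' ⊕ ipad = 36 a4 36; K' ⊕ opad = 5c ce 5c.
m1: inner = H(36 a4 36 2b 6e) = 01 a9; tag = H(5c ce 5c 01 a9) = 0230
m2: inner = H(36 a4 36 6e 33) = 01 b1; tag = H(5c ce 5c 01 b1) = 0238 ← matches
m3: inner = H(36 a4 36 67 70) = 01 e7; tag = H(5c ce 5c 01 e7) = 026e

2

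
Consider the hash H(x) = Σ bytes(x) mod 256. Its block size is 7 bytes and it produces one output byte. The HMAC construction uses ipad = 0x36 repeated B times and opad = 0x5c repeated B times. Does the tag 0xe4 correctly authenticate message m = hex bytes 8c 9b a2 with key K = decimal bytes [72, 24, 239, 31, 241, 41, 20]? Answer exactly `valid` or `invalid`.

invalid

Key decimal bytes [72, 24, 239, 31, 241, 41, 20] = 48 18 ef 1f f1 29 14 is exactly B = 7 bytes: K' = 48 18 ef 1f f1 29 14.
K' ⊕ ipad = 7e 2e d9 29 c7 1f 22; K' ⊕ opad = 14 44 b3 43 ad 75 48.
Inner hash: sum = 126+46+217+41+199+31+34+140+155+162 = 1151; mod 256 = 127 → 7f.
Outer hash (recomputed tag): sum = 20+68+179+67+173+117+72+127 = 823; mod 256 = 55 → 37.
Recomputed tag = 37; claimed = e4 → mismatch.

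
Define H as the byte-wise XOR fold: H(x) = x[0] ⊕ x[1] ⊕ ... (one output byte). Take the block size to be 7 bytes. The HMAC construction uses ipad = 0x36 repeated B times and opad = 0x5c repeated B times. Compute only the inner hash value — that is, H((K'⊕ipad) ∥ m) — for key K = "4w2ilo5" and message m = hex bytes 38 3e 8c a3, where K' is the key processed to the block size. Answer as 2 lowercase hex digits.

Key "4w2ilo5" = 34 77 32 69 6c 6f 35 is exactly B = 7 bytes: K' = 34 77 32 69 6c 6f 35.
K' ⊕ ipad = 02 41 04 5f 5a 59 03.
Inner input = 02 41 04 5f 5a 59 03 ∥ 38 3e 8c a3.
Inner hash: XOR 02⊕41⊕04⊕5f⊕5a⊕59⊕03⊕38⊕3e⊕8c⊕a3 = 31.

31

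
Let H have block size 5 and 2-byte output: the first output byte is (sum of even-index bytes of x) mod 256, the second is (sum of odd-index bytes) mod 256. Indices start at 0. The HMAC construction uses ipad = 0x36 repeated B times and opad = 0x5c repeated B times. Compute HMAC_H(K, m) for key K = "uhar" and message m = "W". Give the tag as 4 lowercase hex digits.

Key "uhar" = 75 68 61 72 is 4 bytes ≤ B = 5; zero-pad to 5 bytes: K' = 75 68 61 72 00.
K' ⊕ ipad = 43 5e 57 44 36.  K' ⊕ opad = 29 34 3d 2e 5c.
Inner input = (K'⊕ipad) ∥ m = 43 5e 57 44 36 ∥ 57.
Inner hash: even-index sum = 208 mod 256 = 208; odd-index sum = 249 mod 256 = 249 → d0 f9.
Outer input = (K'⊕opad) ∥ inner = 29 34 3d 2e 5c ∥ d0 f9.
Outer hash (tag): even-index sum = 443 mod 256 = 187; odd-index sum = 306 mod 256 = 50 → bb 32.

bb32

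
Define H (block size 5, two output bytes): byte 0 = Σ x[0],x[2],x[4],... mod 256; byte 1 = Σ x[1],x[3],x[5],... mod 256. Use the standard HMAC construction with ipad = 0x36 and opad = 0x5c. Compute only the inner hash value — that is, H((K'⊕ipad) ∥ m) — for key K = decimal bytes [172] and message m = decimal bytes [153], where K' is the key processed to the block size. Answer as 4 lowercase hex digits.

0605

Key decimal bytes [172] = ac is 1 byte ≤ B = 5; zero-pad to 5 bytes: K' = ac 00 00 00 00.
K' ⊕ ipad = 9a 36 36 36 36.
Inner input = 9a 36 36 36 36 ∥ 99.
Inner hash: even-index sum = 262 mod 256 = 6; odd-index sum = 261 mod 256 = 5 → 06 05.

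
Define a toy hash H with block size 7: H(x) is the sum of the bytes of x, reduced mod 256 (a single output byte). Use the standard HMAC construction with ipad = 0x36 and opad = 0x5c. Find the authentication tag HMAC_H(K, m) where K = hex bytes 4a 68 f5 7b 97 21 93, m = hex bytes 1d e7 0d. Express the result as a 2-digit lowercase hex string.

89

Key hex bytes 4a 68 f5 7b 97 21 93 is exactly B = 7 bytes: K' = 4a 68 f5 7b 97 21 93.
K' ⊕ ipad = 7c 5e c3 4d a1 17 a5.  K' ⊕ opad = 16 34 a9 27 cb 7d cf.
Inner input = (K'⊕ipad) ∥ m = 7c 5e c3 4d a1 17 a5 ∥ 1d e7 0d.
Inner hash: sum = 124+94+195+77+161+23+165+29+231+13 = 1112; mod 256 = 88 → 58.
Outer input = (K'⊕opad) ∥ inner = 16 34 a9 27 cb 7d cf ∥ 58.
Outer hash (tag): sum = 22+52+169+39+203+125+207+88 = 905; mod 256 = 137 → 89.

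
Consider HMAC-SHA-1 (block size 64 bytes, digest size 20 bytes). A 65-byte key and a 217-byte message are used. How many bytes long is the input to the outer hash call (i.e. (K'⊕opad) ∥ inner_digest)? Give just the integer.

84

Key is 65 > 64 bytes, so it is hashed to 20 bytes then zero-padded to 64: |K'| = 64.
Outer input = (K'⊕opad) ∥ H(inner) → 64 + 20 = 84 bytes.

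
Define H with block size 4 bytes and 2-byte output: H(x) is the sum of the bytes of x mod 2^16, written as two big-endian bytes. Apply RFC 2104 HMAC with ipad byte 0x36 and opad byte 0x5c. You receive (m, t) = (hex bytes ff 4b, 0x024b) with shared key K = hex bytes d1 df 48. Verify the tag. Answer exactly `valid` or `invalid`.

invalid

Key hex bytes d1 df 48 is 3 bytes ≤ B = 4; zero-pad to 4 bytes: K' = d1 df 48 00.
K' ⊕ ipad = e7 e9 7e 36; K' ⊕ opad = 8d 83 14 5c.
Inner hash: sum = 231+233+126+54+255+75 = 974 → 03 ce.
Outer hash (recomputed tag): sum = 141+131+20+92+3+206 = 593 → 02 51.
Recomputed tag = 0251; claimed = 024b → mismatch.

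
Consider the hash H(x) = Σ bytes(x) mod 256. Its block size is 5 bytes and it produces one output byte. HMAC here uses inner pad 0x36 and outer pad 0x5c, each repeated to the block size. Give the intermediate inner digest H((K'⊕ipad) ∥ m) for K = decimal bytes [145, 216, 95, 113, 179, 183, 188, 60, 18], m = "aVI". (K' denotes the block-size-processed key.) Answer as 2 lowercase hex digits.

Key decimal bytes [145, 216, 95, 113, 179, 183, 188, 60, 18] = 91 d8 5f 71 b3 b7 bc 3c 12 is 9 bytes > B = 5, so hash it first: H(key) = ad, then zero-pad to 5 bytes: K' = ad 00 00 00 00.
K' ⊕ ipad = 9b 36 36 36 36.
Inner input = 9b 36 36 36 36 ∥ 61 56 49.
Inner hash: sum = 155+54+54+54+54+97+86+73 = 627; mod 256 = 115 → 73.

73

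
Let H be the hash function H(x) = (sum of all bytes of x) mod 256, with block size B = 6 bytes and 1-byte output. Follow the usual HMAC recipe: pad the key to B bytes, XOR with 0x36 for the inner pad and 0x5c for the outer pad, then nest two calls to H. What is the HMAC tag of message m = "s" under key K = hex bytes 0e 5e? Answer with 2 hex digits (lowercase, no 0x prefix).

af

Key hex bytes 0e 5e is 2 bytes ≤ B = 6; zero-pad to 6 bytes: K' = 0e 5e 00 00 00 00.
K' ⊕ ipad = 38 68 36 36 36 36.  K' ⊕ opad = 52 02 5c 5c 5c 5c.
Inner input = (K'⊕ipad) ∥ m = 38 68 36 36 36 36 ∥ 73.
Inner hash: sum = 56+104+54+54+54+54+115 = 491; mod 256 = 235 → eb.
Outer input = (K'⊕opad) ∥ inner = 52 02 5c 5c 5c 5c ∥ eb.
Outer hash (tag): sum = 82+2+92+92+92+92+235 = 687; mod 256 = 175 → af.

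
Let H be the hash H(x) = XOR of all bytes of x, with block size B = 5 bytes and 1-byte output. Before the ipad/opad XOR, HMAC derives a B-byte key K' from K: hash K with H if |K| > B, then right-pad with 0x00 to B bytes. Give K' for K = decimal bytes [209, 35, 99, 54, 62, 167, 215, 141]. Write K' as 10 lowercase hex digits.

6400000000

|K| = 8 > B = 5, so first hash the key.
H(K): XOR d1⊕23⊕63⊕36⊕3e⊕a7⊕d7⊕8d = 64.
Zero-pad H(K) = 64 to 5 bytes: K' = 64 00 00 00 00.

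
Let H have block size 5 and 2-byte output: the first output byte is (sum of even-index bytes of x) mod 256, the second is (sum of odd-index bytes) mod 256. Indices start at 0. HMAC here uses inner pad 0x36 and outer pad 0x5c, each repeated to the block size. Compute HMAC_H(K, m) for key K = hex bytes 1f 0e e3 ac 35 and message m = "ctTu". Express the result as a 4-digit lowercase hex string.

f42c

Key hex bytes 1f 0e e3 ac 35 is exactly B = 5 bytes: K' = 1f 0e e3 ac 35.
K' ⊕ ipad = 29 38 d5 9a 03.  K' ⊕ opad = 43 52 bf f0 69.
Inner input = (K'⊕ipad) ∥ m = 29 38 d5 9a 03 ∥ 63 74 54 75.
Inner hash: even-index sum = 490 mod 256 = 234; odd-index sum = 393 mod 256 = 137 → ea 89.
Outer input = (K'⊕opad) ∥ inner = 43 52 bf f0 69 ∥ ea 89.
Outer hash (tag): even-index sum = 500 mod 256 = 244; odd-index sum = 556 mod 256 = 44 → f4 2c.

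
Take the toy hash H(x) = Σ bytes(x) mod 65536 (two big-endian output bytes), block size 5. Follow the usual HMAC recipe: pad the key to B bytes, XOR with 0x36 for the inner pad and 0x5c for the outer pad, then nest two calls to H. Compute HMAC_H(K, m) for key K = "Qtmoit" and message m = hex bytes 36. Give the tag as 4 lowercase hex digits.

Key "Qtmoit" = 51 74 6d 6f 69 74 is 6 bytes > B = 5, so hash it first: H(key) = 02 7e, then zero-pad to 5 bytes: K' = 02 7e 00 00 00.
K' ⊕ ipad = 34 48 36 36 36.  K' ⊕ opad = 5e 22 5c 5c 5c.
Inner input = (K'⊕ipad) ∥ m = 34 48 36 36 36 ∥ 36.
Inner hash: sum = 52+72+54+54+54+54 = 340 → 01 54.
Outer input = (K'⊕opad) ∥ inner = 5e 22 5c 5c 5c ∥ 01 54.
Outer hash (tag): sum = 94+34+92+92+92+1+84 = 489 → 01 e9.

01e9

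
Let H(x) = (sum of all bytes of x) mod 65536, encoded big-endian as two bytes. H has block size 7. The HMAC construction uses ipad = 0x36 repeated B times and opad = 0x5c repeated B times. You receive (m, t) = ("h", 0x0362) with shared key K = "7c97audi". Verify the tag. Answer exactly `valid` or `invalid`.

valid

Key "7c97audi" = 37 63 39 37 61 75 64 69 is 8 bytes > B = 7, so hash it first: H(key) = 02 ad, then zero-pad to 7 bytes: K' = 02 ad 00 00 00 00 00.
K' ⊕ ipad = 34 9b 36 36 36 36 36; K' ⊕ opad = 5e f1 5c 5c 5c 5c 5c.
Inner hash: sum = 52+155+54+54+54+54+54+104 = 581 → 02 45.
Outer hash (recomputed tag): sum = 94+241+92+92+92+92+92+2+69 = 866 → 03 62.
Recomputed tag = 0362; claimed = 0362 → match.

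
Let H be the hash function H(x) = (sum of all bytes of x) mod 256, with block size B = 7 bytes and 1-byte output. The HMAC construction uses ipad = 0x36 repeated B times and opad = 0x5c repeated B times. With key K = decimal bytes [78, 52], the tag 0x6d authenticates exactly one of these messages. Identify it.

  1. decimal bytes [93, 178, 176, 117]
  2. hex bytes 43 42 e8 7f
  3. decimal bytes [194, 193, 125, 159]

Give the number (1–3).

Key decimal bytes [78, 52] = 4e 34 is 2 bytes ≤ B = 7; zero-pad to 7 bytes: K' = 4e 34 00 00 00 00 00.
K' ⊕ ipad = 78 02 36 36 36 36 36; K' ⊕ opad = 12 68 5c 5c 5c 5c 5c.
m1: inner = H(78 02 36 36 36 36 36 5d b2 b0 75) = bc; tag = H(12 68 5c 5c 5c 5c 5c bc) = 02
m2: inner = H(78 02 36 36 36 36 36 43 42 e8 7f) = 74; tag = H(12 68 5c 5c 5c 5c 5c 74) = ba
m3: inner = H(78 02 36 36 36 36 36 c2 c1 7d 9f) = 27; tag = H(12 68 5c 5c 5c 5c 5c 27) = 6d ← matches

3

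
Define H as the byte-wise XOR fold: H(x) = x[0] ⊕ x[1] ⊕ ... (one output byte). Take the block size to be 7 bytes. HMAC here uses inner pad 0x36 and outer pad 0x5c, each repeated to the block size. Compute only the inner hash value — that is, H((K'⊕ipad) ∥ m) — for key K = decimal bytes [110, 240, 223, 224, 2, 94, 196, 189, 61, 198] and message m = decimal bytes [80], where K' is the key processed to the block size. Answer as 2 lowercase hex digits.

19

Key decimal bytes [110, 240, 223, 224, 2, 94, 196, 189, 61, 198] = 6e f0 df e0 02 5e c4 bd 3d c6 is 10 bytes > B = 7, so hash it first: H(key) = 7f, then zero-pad to 7 bytes: K' = 7f 00 00 00 00 00 00.
K' ⊕ ipad = 49 36 36 36 36 36 36.
Inner input = 49 36 36 36 36 36 36 ∥ 50.
Inner hash: XOR 49⊕36⊕36⊕36⊕36⊕36⊕36⊕50 = 19.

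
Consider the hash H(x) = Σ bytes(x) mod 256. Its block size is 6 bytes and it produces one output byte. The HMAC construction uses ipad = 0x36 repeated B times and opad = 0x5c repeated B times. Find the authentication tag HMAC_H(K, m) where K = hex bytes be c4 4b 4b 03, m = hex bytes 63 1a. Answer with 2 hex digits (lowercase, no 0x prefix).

bf

Key hex bytes be c4 4b 4b 03 is 5 bytes ≤ B = 6; zero-pad to 6 bytes: K' = be c4 4b 4b 03 00.
K' ⊕ ipad = 88 f2 7d 7d 35 36.  K' ⊕ opad = e2 98 17 17 5f 5c.
Inner input = (K'⊕ipad) ∥ m = 88 f2 7d 7d 35 36 ∥ 63 1a.
Inner hash: sum = 136+242+125+125+53+54+99+26 = 860; mod 256 = 92 → 5c.
Outer input = (K'⊕opad) ∥ inner = e2 98 17 17 5f 5c ∥ 5c.
Outer hash (tag): sum = 226+152+23+23+95+92+92 = 703; mod 256 = 191 → bf.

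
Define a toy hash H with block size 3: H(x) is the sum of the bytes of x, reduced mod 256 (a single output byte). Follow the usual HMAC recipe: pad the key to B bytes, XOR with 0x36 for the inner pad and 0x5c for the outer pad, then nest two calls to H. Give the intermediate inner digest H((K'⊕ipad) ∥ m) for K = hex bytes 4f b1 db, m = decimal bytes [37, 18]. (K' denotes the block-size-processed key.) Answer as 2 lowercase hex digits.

24

Key hex bytes 4f b1 db is exactly B = 3 bytes: K' = 4f b1 db.
K' ⊕ ipad = 79 87 ed.
Inner input = 79 87 ed ∥ 25 12.
Inner hash: sum = 121+135+237+37+18 = 548; mod 256 = 36 → 24.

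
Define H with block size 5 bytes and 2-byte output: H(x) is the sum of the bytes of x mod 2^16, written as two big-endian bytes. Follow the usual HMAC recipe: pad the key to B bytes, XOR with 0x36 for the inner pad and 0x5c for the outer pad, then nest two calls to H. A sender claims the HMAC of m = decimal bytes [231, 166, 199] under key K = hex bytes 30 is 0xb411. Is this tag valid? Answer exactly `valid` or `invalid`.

invalid

Key hex bytes 30 is 1 byte ≤ B = 5; zero-pad to 5 bytes: K' = 30 00 00 00 00.
K' ⊕ ipad = 06 36 36 36 36; K' ⊕ opad = 6c 5c 5c 5c 5c.
Inner hash: sum = 6+54+54+54+54+231+166+199 = 818 → 03 32.
Outer hash (recomputed tag): sum = 108+92+92+92+92+3+50 = 529 → 02 11.
Recomputed tag = 0211; claimed = b411 → mismatch.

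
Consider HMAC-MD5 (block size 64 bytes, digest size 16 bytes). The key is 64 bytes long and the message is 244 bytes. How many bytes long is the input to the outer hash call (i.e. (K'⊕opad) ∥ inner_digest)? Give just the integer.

80

Key is 64 ≤ 64 bytes, zero-padded: |K'| = 64.
Outer input = (K'⊕opad) ∥ H(inner) → 64 + 16 = 80 bytes.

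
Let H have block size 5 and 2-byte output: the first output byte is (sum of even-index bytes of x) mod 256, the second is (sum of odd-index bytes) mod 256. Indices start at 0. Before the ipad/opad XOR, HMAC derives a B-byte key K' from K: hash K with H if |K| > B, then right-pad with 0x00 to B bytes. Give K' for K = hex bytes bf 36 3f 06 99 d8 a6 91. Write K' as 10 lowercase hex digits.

3da5000000

|K| = 8 > B = 5, so first hash the key.
H(K): even-index sum = 573 mod 256 = 61; odd-index sum = 421 mod 256 = 165 → 3d a5.
Zero-pad H(K) = 3d a5 to 5 bytes: K' = 3d a5 00 00 00.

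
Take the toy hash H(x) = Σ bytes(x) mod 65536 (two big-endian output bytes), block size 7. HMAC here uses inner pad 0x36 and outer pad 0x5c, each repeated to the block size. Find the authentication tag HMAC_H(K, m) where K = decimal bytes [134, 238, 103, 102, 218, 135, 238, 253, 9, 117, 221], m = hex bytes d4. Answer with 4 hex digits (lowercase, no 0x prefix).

03cc

Key decimal bytes [134, 238, 103, 102, 218, 135, 238, 253, 9, 117, 221] = 86 ee 67 66 da 87 ee fd 09 75 dd is 11 bytes > B = 7, so hash it first: H(key) = 06 e8, then zero-pad to 7 bytes: K' = 06 e8 00 00 00 00 00.
K' ⊕ ipad = 30 de 36 36 36 36 36.  K' ⊕ opad = 5a b4 5c 5c 5c 5c 5c.
Inner input = (K'⊕ipad) ∥ m = 30 de 36 36 36 36 36 ∥ d4.
Inner hash: sum = 48+222+54+54+54+54+54+212 = 752 → 02 f0.
Outer input = (K'⊕opad) ∥ inner = 5a b4 5c 5c 5c 5c 5c ∥ 02 f0.
Outer hash (tag): sum = 90+180+92+92+92+92+92+2+240 = 972 → 03 cc.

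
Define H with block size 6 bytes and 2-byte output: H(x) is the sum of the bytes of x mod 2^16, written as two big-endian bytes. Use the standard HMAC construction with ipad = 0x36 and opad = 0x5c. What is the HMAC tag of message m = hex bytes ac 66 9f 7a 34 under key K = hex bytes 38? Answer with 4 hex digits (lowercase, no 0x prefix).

02ae

Key hex bytes 38 is 1 byte ≤ B = 6; zero-pad to 6 bytes: K' = 38 00 00 00 00 00.
K' ⊕ ipad = 0e 36 36 36 36 36.  K' ⊕ opad = 64 5c 5c 5c 5c 5c.
Inner input = (K'⊕ipad) ∥ m = 0e 36 36 36 36 36 ∥ ac 66 9f 7a 34.
Inner hash: sum = 14+54+54+54+54+54+172+102+159+122+52 = 891 → 03 7b.
Outer input = (K'⊕opad) ∥ inner = 64 5c 5c 5c 5c 5c ∥ 03 7b.
Outer hash (tag): sum = 100+92+92+92+92+92+3+123 = 686 → 02 ae.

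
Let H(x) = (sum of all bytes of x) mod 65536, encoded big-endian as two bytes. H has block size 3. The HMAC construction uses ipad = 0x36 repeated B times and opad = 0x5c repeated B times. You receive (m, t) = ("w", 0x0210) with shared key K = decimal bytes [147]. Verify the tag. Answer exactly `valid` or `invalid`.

valid

Key decimal bytes [147] = 93 is 1 byte ≤ B = 3; zero-pad to 3 bytes: K' = 93 00 00.
K' ⊕ ipad = a5 36 36; K' ⊕ opad = cf 5c 5c.
Inner hash: sum = 165+54+54+119 = 392 → 01 88.
Outer hash (recomputed tag): sum = 207+92+92+1+136 = 528 → 02 10.
Recomputed tag = 0210; claimed = 0210 → match.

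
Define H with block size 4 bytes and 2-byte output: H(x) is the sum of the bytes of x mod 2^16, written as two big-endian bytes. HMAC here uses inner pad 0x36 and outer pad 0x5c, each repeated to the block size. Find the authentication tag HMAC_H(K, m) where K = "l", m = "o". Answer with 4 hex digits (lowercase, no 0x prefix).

Key "l" = 6c is 1 byte ≤ B = 4; zero-pad to 4 bytes: K' = 6c 00 00 00.
K' ⊕ ipad = 5a 36 36 36.  K' ⊕ opad = 30 5c 5c 5c.
Inner input = (K'⊕ipad) ∥ m = 5a 36 36 36 ∥ 6f.
Inner hash: sum = 90+54+54+54+111 = 363 → 01 6b.
Outer input = (K'⊕opad) ∥ inner = 30 5c 5c 5c ∥ 01 6b.
Outer hash (tag): sum = 48+92+92+92+1+107 = 432 → 01 b0.

01b0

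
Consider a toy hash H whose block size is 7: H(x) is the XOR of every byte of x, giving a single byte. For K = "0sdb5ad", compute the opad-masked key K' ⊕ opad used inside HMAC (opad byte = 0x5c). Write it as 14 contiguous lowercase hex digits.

Key "0sdb5ad" = 30 73 64 62 35 61 64 is exactly B = 7 bytes: K' = 30 73 64 62 35 61 64.
XOR each byte with 0x5c: 30⊕5c=6c, 73⊕5c=2f, 64⊕5c=38, 62⊕5c=3e, 35⊕5c=69, 61⊕5c=3d, 64⊕5c=38.

6c2f383e693d38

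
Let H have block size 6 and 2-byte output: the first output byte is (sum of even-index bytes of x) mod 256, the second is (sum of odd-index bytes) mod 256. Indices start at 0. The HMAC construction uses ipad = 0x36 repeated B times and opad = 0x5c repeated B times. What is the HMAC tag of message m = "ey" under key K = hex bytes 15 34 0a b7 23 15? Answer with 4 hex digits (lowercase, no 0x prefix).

f7bb

Key hex bytes 15 34 0a b7 23 15 is exactly B = 6 bytes: K' = 15 34 0a b7 23 15.
K' ⊕ ipad = 23 02 3c 81 15 23.  K' ⊕ opad = 49 68 56 eb 7f 49.
Inner input = (K'⊕ipad) ∥ m = 23 02 3c 81 15 23 ∥ 65 79.
Inner hash: even-index sum = 217 mod 256 = 217; odd-index sum = 287 mod 256 = 31 → d9 1f.
Outer input = (K'⊕opad) ∥ inner = 49 68 56 eb 7f 49 ∥ d9 1f.
Outer hash (tag): even-index sum = 503 mod 256 = 247; odd-index sum = 443 mod 256 = 187 → f7 bb.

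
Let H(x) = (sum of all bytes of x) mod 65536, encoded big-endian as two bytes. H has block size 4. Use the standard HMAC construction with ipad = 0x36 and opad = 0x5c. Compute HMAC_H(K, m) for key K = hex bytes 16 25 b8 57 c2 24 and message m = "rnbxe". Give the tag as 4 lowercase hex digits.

0249

Key hex bytes 16 25 b8 57 c2 24 is 6 bytes > B = 4, so hash it first: H(key) = 02 30, then zero-pad to 4 bytes: K' = 02 30 00 00.
K' ⊕ ipad = 34 06 36 36.  K' ⊕ opad = 5e 6c 5c 5c.
Inner input = (K'⊕ipad) ∥ m = 34 06 36 36 ∥ 72 6e 62 78 65.
Inner hash: sum = 52+6+54+54+114+110+98+120+101 = 709 → 02 c5.
Outer input = (K'⊕opad) ∥ inner = 5e 6c 5c 5c ∥ 02 c5.
Outer hash (tag): sum = 94+108+92+92+2+197 = 585 → 02 49.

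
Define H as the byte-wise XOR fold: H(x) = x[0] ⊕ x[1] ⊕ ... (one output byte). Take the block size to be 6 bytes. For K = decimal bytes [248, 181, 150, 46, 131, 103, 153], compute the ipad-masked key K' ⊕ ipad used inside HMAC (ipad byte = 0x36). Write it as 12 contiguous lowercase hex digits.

Key decimal bytes [248, 181, 150, 46, 131, 103, 153] = f8 b5 96 2e 83 67 99 is 7 bytes > B = 6, so hash it first: H(key) = 88, then zero-pad to 6 bytes: K' = 88 00 00 00 00 00.
XOR each byte with 0x36: 88⊕36=be, 00⊕36=36, 00⊕36=36, 00⊕36=36, 00⊕36=36, 00⊕36=36.

be3636363636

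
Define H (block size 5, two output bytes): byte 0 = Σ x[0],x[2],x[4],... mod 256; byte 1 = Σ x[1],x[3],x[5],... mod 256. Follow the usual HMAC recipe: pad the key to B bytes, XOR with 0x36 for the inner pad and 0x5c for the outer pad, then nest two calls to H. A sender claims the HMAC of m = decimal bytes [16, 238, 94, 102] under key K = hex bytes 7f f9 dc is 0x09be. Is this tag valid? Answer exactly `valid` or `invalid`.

invalid

Key hex bytes 7f f9 dc is 3 bytes ≤ B = 5; zero-pad to 5 bytes: K' = 7f f9 dc 00 00.
K' ⊕ ipad = 49 cf ea 36 36; K' ⊕ opad = 23 a5 80 5c 5c.
Inner hash: even-index sum = 701 mod 256 = 189; odd-index sum = 371 mod 256 = 115 → bd 73.
Outer hash (recomputed tag): even-index sum = 370 mod 256 = 114; odd-index sum = 446 mod 256 = 190 → 72 be.
Recomputed tag = 72be; claimed = 09be → mismatch.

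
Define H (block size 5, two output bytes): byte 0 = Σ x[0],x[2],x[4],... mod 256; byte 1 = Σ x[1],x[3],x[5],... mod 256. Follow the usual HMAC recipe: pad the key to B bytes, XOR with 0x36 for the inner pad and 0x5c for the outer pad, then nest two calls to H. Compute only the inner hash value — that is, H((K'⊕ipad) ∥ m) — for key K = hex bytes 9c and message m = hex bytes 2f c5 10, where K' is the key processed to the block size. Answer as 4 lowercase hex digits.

Key hex bytes 9c is 1 byte ≤ B = 5; zero-pad to 5 bytes: K' = 9c 00 00 00 00.
K' ⊕ ipad = aa 36 36 36 36.
Inner input = aa 36 36 36 36 ∥ 2f c5 10.
Inner hash: even-index sum = 475 mod 256 = 219; odd-index sum = 171 mod 256 = 171 → db ab.

dbab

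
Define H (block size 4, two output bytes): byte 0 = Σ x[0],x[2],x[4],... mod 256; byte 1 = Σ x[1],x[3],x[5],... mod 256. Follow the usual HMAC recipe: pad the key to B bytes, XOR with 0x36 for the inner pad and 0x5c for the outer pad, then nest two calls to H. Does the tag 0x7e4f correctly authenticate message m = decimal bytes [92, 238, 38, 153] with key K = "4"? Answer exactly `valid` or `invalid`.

invalid

Key "4" = 34 is 1 byte ≤ B = 4; zero-pad to 4 bytes: K' = 34 00 00 00.
K' ⊕ ipad = 02 36 36 36; K' ⊕ opad = 68 5c 5c 5c.
Inner hash: even-index sum = 186 mod 256 = 186; odd-index sum = 499 mod 256 = 243 → ba f3.
Outer hash (recomputed tag): even-index sum = 382 mod 256 = 126; odd-index sum = 427 mod 256 = 171 → 7e ab.
Recomputed tag = 7eab; claimed = 7e4f → mismatch.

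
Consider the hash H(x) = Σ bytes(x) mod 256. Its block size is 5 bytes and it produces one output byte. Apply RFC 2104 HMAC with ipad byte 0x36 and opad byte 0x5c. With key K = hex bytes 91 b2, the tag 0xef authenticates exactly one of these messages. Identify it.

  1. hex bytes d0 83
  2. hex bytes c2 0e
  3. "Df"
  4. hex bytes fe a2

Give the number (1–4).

Key hex bytes 91 b2 is 2 bytes ≤ B = 5; zero-pad to 5 bytes: K' = 91 b2 00 00 00.
K' ⊕ ipad = a7 84 36 36 36; K' ⊕ opad = cd ee 5c 5c 5c.
m1: inner = H(a7 84 36 36 36 d0 83) = 20; tag = H(cd ee 5c 5c 5c 20) = ef ← matches
m2: inner = H(a7 84 36 36 36 c2 0e) = 9d; tag = H(cd ee 5c 5c 5c 9d) = 6c
m3: inner = H(a7 84 36 36 36 44 66) = 77; tag = H(cd ee 5c 5c 5c 77) = 46
m4: inner = H(a7 84 36 36 36 fe a2) = 6d; tag = H(cd ee 5c 5c 5c 6d) = 3c

1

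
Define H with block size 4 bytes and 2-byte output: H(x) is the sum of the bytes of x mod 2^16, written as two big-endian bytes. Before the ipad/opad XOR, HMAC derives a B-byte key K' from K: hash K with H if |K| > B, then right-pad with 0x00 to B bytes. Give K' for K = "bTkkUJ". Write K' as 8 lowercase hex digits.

|K| = 6 > B = 4, so first hash the key.
H(K): sum = 98+84+107+107+85+74 = 555 → 02 2b.
Zero-pad H(K) = 02 2b to 4 bytes: K' = 02 2b 00 00.

022b0000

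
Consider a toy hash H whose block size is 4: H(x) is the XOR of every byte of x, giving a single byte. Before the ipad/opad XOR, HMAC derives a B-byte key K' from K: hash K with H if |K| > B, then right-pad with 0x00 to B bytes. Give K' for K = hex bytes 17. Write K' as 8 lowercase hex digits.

17000000

Key hex bytes 17 is 1 byte ≤ B = 4; zero-pad to 4 bytes: K' = 17 00 00 00.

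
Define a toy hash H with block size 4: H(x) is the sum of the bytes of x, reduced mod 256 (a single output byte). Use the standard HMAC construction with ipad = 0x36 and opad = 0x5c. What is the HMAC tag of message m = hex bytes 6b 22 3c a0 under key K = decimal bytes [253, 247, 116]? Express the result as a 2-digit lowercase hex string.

3d

Key decimal bytes [253, 247, 116] = fd f7 74 is 3 bytes ≤ B = 4; zero-pad to 4 bytes: K' = fd f7 74 00.
K' ⊕ ipad = cb c1 42 36.  K' ⊕ opad = a1 ab 28 5c.
Inner input = (K'⊕ipad) ∥ m = cb c1 42 36 ∥ 6b 22 3c a0.
Inner hash: sum = 203+193+66+54+107+34+60+160 = 877; mod 256 = 109 → 6d.
Outer input = (K'⊕opad) ∥ inner = a1 ab 28 5c ∥ 6d.
Outer hash (tag): sum = 161+171+40+92+109 = 573; mod 256 = 61 → 3d.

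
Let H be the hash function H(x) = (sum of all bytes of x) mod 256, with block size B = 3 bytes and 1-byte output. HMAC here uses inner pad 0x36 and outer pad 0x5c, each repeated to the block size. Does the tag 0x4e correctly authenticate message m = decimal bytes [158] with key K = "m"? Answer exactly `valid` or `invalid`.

Key "m" = 6d is 1 byte ≤ B = 3; zero-pad to 3 bytes: K' = 6d 00 00.
K' ⊕ ipad = 5b 36 36; K' ⊕ opad = 31 5c 5c.
Inner hash: sum = 91+54+54+158 = 357; mod 256 = 101 → 65.
Outer hash (recomputed tag): sum = 49+92+92+101 = 334; mod 256 = 78 → 4e.
Recomputed tag = 4e; claimed = 4e → match.

valid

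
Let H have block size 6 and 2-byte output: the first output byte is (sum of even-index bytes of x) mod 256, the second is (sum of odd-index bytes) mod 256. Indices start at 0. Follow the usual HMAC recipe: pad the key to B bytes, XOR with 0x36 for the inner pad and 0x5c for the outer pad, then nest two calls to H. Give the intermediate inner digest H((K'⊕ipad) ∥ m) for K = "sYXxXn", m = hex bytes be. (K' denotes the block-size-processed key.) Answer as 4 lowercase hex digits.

Key "sYXxXn" = 73 59 58 78 58 6e is exactly B = 6 bytes: K' = 73 59 58 78 58 6e.
K' ⊕ ipad = 45 6f 6e 4e 6e 58.
Inner input = 45 6f 6e 4e 6e 58 ∥ be.
Inner hash: even-index sum = 479 mod 256 = 223; odd-index sum = 277 mod 256 = 21 → df 15.

df15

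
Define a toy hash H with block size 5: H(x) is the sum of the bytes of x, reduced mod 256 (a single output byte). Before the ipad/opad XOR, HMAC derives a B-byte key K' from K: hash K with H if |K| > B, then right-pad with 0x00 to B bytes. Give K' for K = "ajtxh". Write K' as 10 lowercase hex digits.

616a747868

Key "ajtxh" = 61 6a 74 78 68 is exactly B = 5 bytes: K' = 61 6a 74 78 68.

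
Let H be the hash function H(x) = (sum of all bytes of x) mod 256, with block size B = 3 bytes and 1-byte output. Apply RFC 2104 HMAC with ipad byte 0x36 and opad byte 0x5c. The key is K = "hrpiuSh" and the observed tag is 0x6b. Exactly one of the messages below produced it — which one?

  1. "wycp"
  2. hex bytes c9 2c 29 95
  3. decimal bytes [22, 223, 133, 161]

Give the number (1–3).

2

Key "hrpiuSh" = 68 72 70 69 75 53 68 is 7 bytes > B = 3, so hash it first: H(key) = e3, then zero-pad to 3 bytes: K' = e3 00 00.
K' ⊕ ipad = d5 36 36; K' ⊕ opad = bf 5c 5c.
m1: inner = H(d5 36 36 77 79 63 70) = 04; tag = H(bf 5c 5c 04) = 7b
m2: inner = H(d5 36 36 c9 2c 29 95) = f4; tag = H(bf 5c 5c f4) = 6b ← matches
m3: inner = H(d5 36 36 16 df 85 a1) = 5c; tag = H(bf 5c 5c 5c) = d3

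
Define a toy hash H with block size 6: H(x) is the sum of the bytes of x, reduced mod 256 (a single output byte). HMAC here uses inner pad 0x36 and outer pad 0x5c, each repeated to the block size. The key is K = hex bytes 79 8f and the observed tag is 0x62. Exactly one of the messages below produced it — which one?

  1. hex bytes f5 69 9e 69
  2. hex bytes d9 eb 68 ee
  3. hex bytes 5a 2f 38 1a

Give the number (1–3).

Key hex bytes 79 8f is 2 bytes ≤ B = 6; zero-pad to 6 bytes: K' = 79 8f 00 00 00 00.
K' ⊕ ipad = 4f b9 36 36 36 36; K' ⊕ opad = 25 d3 5c 5c 5c 5c.
m1: inner = H(4f b9 36 36 36 36 f5 69 9e 69) = 45; tag = H(25 d3 5c 5c 5c 5c 45) = ad
m2: inner = H(4f b9 36 36 36 36 d9 eb 68 ee) = fa; tag = H(25 d3 5c 5c 5c 5c fa) = 62 ← matches
m3: inner = H(4f b9 36 36 36 36 5a 2f 38 1a) = bb; tag = H(25 d3 5c 5c 5c 5c bb) = 23

2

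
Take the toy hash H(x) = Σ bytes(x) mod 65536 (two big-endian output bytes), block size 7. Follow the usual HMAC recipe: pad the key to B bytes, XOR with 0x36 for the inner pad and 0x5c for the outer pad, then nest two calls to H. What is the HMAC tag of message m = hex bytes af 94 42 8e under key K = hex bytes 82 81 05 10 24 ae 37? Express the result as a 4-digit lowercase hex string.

Key hex bytes 82 81 05 10 24 ae 37 is exactly B = 7 bytes: K' = 82 81 05 10 24 ae 37.
K' ⊕ ipad = b4 b7 33 26 12 98 01.  K' ⊕ opad = de dd 59 4c 78 f2 6b.
Inner input = (K'⊕ipad) ∥ m = b4 b7 33 26 12 98 01 ∥ af 94 42 8e.
Inner hash: sum = 180+183+51+38+18+152+1+175+148+66+142 = 1154 → 04 82.
Outer input = (K'⊕opad) ∥ inner = de dd 59 4c 78 f2 6b ∥ 04 82.
Outer hash (tag): sum = 222+221+89+76+120+242+107+4+130 = 1211 → 04 bb.

04bb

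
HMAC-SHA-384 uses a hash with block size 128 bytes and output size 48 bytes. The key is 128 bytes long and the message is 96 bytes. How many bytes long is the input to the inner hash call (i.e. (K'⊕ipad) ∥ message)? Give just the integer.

Key is 128 ≤ 128 bytes, zero-padded: |K'| = 128.
Inner input = (K'⊕ipad) ∥ m → 128 + 96 = 224 bytes.

224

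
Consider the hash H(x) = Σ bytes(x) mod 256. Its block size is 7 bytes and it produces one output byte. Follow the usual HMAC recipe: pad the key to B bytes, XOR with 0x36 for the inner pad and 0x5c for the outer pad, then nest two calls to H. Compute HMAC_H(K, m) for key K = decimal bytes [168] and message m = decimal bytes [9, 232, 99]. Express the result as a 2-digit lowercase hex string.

52

Key decimal bytes [168] = a8 is 1 byte ≤ B = 7; zero-pad to 7 bytes: K' = a8 00 00 00 00 00 00.
K' ⊕ ipad = 9e 36 36 36 36 36 36.  K' ⊕ opad = f4 5c 5c 5c 5c 5c 5c.
Inner input = (K'⊕ipad) ∥ m = 9e 36 36 36 36 36 36 ∥ 09 e8 63.
Inner hash: sum = 158+54+54+54+54+54+54+9+232+99 = 822; mod 256 = 54 → 36.
Outer input = (K'⊕opad) ∥ inner = f4 5c 5c 5c 5c 5c 5c ∥ 36.
Outer hash (tag): sum = 244+92+92+92+92+92+92+54 = 850; mod 256 = 82 → 52.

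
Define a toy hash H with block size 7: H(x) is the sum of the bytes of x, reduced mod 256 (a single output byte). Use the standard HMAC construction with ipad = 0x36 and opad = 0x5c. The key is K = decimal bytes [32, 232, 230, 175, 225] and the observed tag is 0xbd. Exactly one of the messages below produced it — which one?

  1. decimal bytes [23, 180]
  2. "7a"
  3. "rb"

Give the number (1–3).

Key decimal bytes [32, 232, 230, 175, 225] = 20 e8 e6 af e1 is 5 bytes ≤ B = 7; zero-pad to 7 bytes: K' = 20 e8 e6 af e1 00 00.
K' ⊕ ipad = 16 de d0 99 d7 36 36; K' ⊕ opad = 7c b4 ba f3 bd 5c 5c.
m1: inner = H(16 de d0 99 d7 36 36 17 b4) = 6b; tag = H(7c b4 ba f3 bd 5c 5c 6b) = bd ← matches
m2: inner = H(16 de d0 99 d7 36 36 37 61) = 38; tag = H(7c b4 ba f3 bd 5c 5c 38) = 8a
m3: inner = H(16 de d0 99 d7 36 36 72 62) = 74; tag = H(7c b4 ba f3 bd 5c 5c 74) = c6

1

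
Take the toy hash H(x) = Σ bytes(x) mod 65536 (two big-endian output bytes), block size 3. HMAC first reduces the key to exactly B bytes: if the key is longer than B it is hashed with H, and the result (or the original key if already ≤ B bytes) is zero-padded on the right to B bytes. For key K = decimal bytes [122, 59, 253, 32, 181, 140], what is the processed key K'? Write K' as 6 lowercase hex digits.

|K| = 6 > B = 3, so first hash the key.
H(K): sum = 122+59+253+32+181+140 = 787 → 03 13.
Zero-pad H(K) = 03 13 to 3 bytes: K' = 03 13 00.

031300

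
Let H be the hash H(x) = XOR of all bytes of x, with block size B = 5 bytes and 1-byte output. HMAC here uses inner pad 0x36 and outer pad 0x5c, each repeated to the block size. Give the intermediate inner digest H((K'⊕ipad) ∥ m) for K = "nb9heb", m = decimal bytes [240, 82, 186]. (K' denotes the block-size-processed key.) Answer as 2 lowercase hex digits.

Key "nb9heb" = 6e 62 39 68 65 62 is 6 bytes > B = 5, so hash it first: H(key) = 5a, then zero-pad to 5 bytes: K' = 5a 00 00 00 00.
K' ⊕ ipad = 6c 36 36 36 36.
Inner input = 6c 36 36 36 36 ∥ f0 52 ba.
Inner hash: XOR 6c⊕36⊕36⊕36⊕36⊕f0⊕52⊕ba = 74.

74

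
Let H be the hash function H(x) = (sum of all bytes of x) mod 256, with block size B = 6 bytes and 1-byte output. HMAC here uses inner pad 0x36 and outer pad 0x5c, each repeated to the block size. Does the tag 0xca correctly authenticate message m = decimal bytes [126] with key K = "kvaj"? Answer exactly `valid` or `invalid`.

invalid

Key "kvaj" = 6b 76 61 6a is 4 bytes ≤ B = 6; zero-pad to 6 bytes: K' = 6b 76 61 6a 00 00.
K' ⊕ ipad = 5d 40 57 5c 36 36; K' ⊕ opad = 37 2a 3d 36 5c 5c.
Inner hash: sum = 93+64+87+92+54+54+126 = 570; mod 256 = 58 → 3a.
Outer hash (recomputed tag): sum = 55+42+61+54+92+92+58 = 454; mod 256 = 198 → c6.
Recomputed tag = c6; claimed = ca → mismatch.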